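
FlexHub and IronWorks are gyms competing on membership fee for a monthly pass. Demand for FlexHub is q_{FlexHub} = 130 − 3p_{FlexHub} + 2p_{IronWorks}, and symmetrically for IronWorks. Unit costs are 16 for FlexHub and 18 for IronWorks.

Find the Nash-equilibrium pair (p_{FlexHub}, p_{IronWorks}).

44.875, 45.625

FlexHub's profit: π = (p_{FlexHub} − 16)(130 − 3p_{FlexHub} + 2p_{IronWorks}).
∂π/∂p_{FlexHub} = 178 − 6p_{FlexHub} + 2p_{IronWorks} = 0 ⇒ p_{FlexHub} = 89/3 + (1/3)p_{IronWorks}.
Similarly p_{IronWorks} = 92/3 + (1/3)p_{FlexHub}.
Substituting the second reaction function into the first: p_{FlexHub} = 89/3 + (1/3)(92/3 + (1/3)p_{FlexHub}), which gives (8/9)p_{FlexHub} = 359/9 ⇒ p_{FlexHub} = 44.875.
Then p_{IronWorks} = 92/3 + (1/3)·44.875 = 45.625.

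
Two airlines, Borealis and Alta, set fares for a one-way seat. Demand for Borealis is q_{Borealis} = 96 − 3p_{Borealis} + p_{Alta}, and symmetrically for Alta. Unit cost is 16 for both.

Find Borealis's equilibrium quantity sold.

Borealis's profit: π = (p_{Borealis} − 16)(96 − 3p_{Borealis} + p_{Alta}).
∂π/∂p_{Borealis} = 144 − 6p_{Borealis} + p_{Alta} = 0 ⇒ p_{Borealis} = 24 + (1/6)p_{Alta}.
Setting p_{Borealis} = p_{Alta} in the reaction function: p_{Borealis} = 24 + (1/6)p_{Borealis}, so p_{Borealis} = 24 / (5/6) = 28.8.
q_{Borealis} = 96 − 3·28.8 + 28.8 = 38.4.

38.4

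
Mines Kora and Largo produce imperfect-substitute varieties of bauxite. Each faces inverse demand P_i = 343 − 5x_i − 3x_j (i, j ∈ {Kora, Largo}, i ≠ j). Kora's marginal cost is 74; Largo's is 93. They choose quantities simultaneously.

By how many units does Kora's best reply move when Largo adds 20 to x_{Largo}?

-6

Mine Kora's profit: π = x_{Kora}(343 − 5x_{Kora} − 3x_{Largo}) − 74x_{Kora}.
∂π/∂x_{Kora} = 269 − 10x_{Kora} − 3x_{Largo} = 0 ⇒ x_{Kora} = 26.9 − 0.3x_{Largo}.
The reaction-function slope is −0.3, so a 20-unit rise in x_{Largo} moves x_{Kora} by −0.3 × 20 = −6. Kora's best response falls — the actions are strategic substitutes.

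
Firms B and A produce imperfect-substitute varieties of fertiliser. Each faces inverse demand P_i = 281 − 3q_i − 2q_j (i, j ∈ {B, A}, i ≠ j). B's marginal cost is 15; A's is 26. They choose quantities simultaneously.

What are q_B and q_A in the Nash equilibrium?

Firm B's profit: π = q_B(281 − 3q_B − 2q_A) − 15q_B.
∂π/∂q_B = 266 − 6q_B − 2q_A = 0 ⇒ q_B = 133/3 − (1/3)q_A.
Similarly q_A = 42.5 − (1/3)q_B.
Substituting the second reaction function into the first: q_B = 133/3 − (1/3)(42.5 − (1/3)q_B), which gives (8/9)q_B = 181/6 ⇒ q_B = 33.9375.
Then q_A = 42.5 − (1/3)·33.9375 = 31.1875.

33.9375, 31.1875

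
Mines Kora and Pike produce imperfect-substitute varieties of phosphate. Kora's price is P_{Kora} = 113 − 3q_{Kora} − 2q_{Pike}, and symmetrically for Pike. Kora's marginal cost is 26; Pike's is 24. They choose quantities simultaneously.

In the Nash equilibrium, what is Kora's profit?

346.6875

Mine Kora's profit: π = q_{Kora}(113 − 3q_{Kora} − 2q_{Pike}) − 26q_{Kora}.
∂π/∂q_{Kora} = 87 − 6q_{Kora} − 2q_{Pike} = 0 ⇒ q_{Kora} = 14.5 − (1/3)q_{Pike}.
Similarly q_{Pike} = 89/6 − (1/3)q_{Kora}.
Plugging q_{Pike} into Kora's best response: q_{Kora} = 14.5 − (1/3)(89/6 − (1/3)q_{Kora}) ⇒ (8/9)q_{Kora} = 86/9, so q_{Kora} = 10.75.
Then q_{Pike} = 89/6 − (1/3)·10.75 = 11.25.
P_{Kora} = 113 − 3·10.75 − 2·11.25 = 58.25.
Profit = (58.25 − 26)·10.75 = 346.6875.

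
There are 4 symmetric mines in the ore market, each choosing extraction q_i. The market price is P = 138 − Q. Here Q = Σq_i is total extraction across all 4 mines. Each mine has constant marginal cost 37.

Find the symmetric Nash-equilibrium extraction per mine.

A representative mine's profit is π_i = q_i(138 − Q) − 37q_i, with Q = q_i + Σ_{j≠i} q_j.
First-order condition: 101 − 2q_i − Σ_{j≠i} q_j = 0.
In a symmetric equilibrium every mine chooses the same q, so Σ_{j≠i} q_j = 3q. The condition becomes 101 − 5q = 0, giving q = 101/5 = 20.2.

20.2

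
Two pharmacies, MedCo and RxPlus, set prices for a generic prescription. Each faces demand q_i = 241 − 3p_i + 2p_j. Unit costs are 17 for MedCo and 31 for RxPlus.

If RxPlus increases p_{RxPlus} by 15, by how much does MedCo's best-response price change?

5

MedCo's profit: π = (p_{MedCo} − 17)(241 − 3p_{MedCo} + 2p_{RxPlus}).
∂π/∂p_{MedCo} = 292 − 6p_{MedCo} + 2p_{RxPlus} = 0 ⇒ p_{MedCo} = 146/3 + (1/3)p_{RxPlus}.
The reaction-function slope is 1/3, so a 15-unit rise in p_{RxPlus} moves p_{MedCo} by 1/3 × 15 = 5. MedCo's best response rises — the actions are strategic complements.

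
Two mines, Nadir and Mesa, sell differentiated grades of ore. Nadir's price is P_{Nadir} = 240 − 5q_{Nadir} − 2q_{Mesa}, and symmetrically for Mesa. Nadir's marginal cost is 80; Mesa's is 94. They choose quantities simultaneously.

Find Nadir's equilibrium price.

Mine Nadir's profit: π = q_{Nadir}(240 − 5q_{Nadir} − 2q_{Mesa}) − 80q_{Nadir}.
∂π/∂q_{Nadir} = 160 − 10q_{Nadir} − 2q_{Mesa} = 0 ⇒ q_{Nadir} = 16 − 0.2q_{Mesa}.
Similarly q_{Mesa} = 14.6 − 0.2q_{Nadir}.
Substituting the second reaction function into the first: q_{Nadir} = 16 − 0.2(14.6 − 0.2q_{Nadir}), which gives 0.96q_{Nadir} = 13.08 ⇒ q_{Nadir} = 13.625.
Then q_{Mesa} = 14.6 − 0.2·13.625 = 11.875.
P_{Nadir} = 240 − 5·13.625 − 2·11.875 = 148.125.

148.125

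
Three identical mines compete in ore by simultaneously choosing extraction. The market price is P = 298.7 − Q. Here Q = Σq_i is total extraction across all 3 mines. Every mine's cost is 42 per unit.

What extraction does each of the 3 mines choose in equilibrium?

64.175

A representative mine's profit is π_i = q_i(298.7 − Q) − 42q_i, with Q = q_i + Σ_{j≠i} q_j.
First-order condition: 256.7 − 2q_i − Σ_{j≠i} q_j = 0.
In a symmetric equilibrium every mine chooses the same q, so Σ_{j≠i} q_j = 2q. The condition becomes 256.7 − 4q = 0, giving q = 256.7/4 = 64.175.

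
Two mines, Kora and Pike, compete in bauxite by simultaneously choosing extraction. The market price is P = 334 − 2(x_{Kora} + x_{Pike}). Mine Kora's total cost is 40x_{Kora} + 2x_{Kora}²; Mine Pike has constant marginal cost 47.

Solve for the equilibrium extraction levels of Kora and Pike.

Mine Kora's profit: π = x_{Kora}(334 − 2(x_{Kora} + x_{Pike})) − 40x_{Kora} − 2x_{Kora}².
∂π/∂x_{Kora} = 294 − 8x_{Kora} − 2x_{Pike} = 0, so x_{Kora} = 36.75 − 0.25x_{Pike}.
For Pike: ∂π/∂x_{Pike} = 287 − 4x_{Pike} − 2x_{Kora} = 0 ⇒ x_{Pike} = 71.75 − 0.5x_{Kora}.
Plugging x_{Pike} into Kora's best response: x_{Kora} = 36.75 − 0.25(71.75 − 0.5x_{Kora}) ⇒ 0.875x_{Kora} = 18.8125, so x_{Kora} = 21.5.
Then x_{Pike} = 71.75 − 0.5·21.5 = 61.

21.5, 61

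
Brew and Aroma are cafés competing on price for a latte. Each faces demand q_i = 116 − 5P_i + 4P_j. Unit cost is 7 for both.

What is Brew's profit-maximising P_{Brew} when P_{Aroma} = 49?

34.7

Brew's profit: π = (P_{Brew} − 7)(116 − 5P_{Brew} + 4P_{Aroma}).
∂π/∂P_{Brew} = 151 − 10P_{Brew} + 4P_{Aroma} = 0 ⇒ P_{Brew} = 15.1 + 0.4P_{Aroma}.
At P_{Aroma} = 49: P_{Brew} = 15.1 + 0.4·49 = 34.7.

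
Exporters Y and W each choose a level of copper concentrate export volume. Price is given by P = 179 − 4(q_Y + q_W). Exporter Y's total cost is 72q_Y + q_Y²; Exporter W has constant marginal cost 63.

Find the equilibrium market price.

108.75

Exporter Y's profit: π = q_Y(179 − 4(q_Y + q_W)) − 72q_Y − q_Y².
∂π/∂q_Y = 107 − 10q_Y − 4q_W = 0, so q_Y = 10.7 − 0.4q_W.
For W: ∂π/∂q_W = 116 − 8q_W − 4q_Y = 0 ⇒ q_W = 14.5 − 0.5q_Y.
Plugging q_W into Y's best response: q_Y = 10.7 − 0.4(14.5 − 0.5q_Y) ⇒ 0.8q_Y = 4.9, so q_Y = 6.125.
Then q_W = 14.5 − 0.5·6.125 = 11.4375.
Equilibrium price: P = 179 − 4·17.5625 = 108.75.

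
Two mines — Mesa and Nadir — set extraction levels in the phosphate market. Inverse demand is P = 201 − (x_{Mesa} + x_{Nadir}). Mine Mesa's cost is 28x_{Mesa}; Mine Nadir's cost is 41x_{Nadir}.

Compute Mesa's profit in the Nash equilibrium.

Mine Mesa's profit: π = x_{Mesa}(201 − (x_{Mesa} + x_{Nadir})) − 28x_{Mesa}.
∂π/∂x_{Mesa} = 173 − 2x_{Mesa} − x_{Nadir} = 0, so x_{Mesa} = 86.5 − 0.5x_{Nadir}.
By the same steps for Nadir: x_{Nadir} = 80 − 0.5x_{Mesa}.
Solving the two reaction functions simultaneously: (1 − (−0.5)(−0.5))x_{Mesa} = 86.5 − 0.5·80, so 0.75x_{Mesa} = 46.5 and x_{Mesa} = 62.
Then x_{Nadir} = 80 − 0.5·62 = 49.
Price P = 201 − 111 = 90.
Mesa's profit: (90 − 28)·62 = 3844.

3844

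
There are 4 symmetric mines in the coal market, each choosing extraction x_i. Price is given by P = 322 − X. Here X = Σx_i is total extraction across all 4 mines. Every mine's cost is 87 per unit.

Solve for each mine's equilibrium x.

A representative mine's profit is π_i = x_i(322 − X) − 87x_i, with X = x_i + Σ_{j≠i} x_j.
First-order condition: 235 − 2x_i − Σ_{j≠i} x_j = 0.
Imposing symmetry (x_j = x for all j) turns Σ_{j≠i} x_j into 3x, so 235 = 5x and x = 47.

47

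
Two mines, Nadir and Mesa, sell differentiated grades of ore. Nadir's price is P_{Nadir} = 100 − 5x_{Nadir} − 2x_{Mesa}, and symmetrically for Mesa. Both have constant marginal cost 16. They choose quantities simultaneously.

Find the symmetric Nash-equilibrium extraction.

7

Mine Nadir's profit: π = x_{Nadir}(100 − 5x_{Nadir} − 2x_{Mesa}) − 16x_{Nadir}.
∂π/∂x_{Nadir} = 84 − 10x_{Nadir} − 2x_{Mesa} = 0 ⇒ x_{Nadir} = 8.4 − 0.2x_{Mesa}.
The game is symmetric, so in equilibrium x_{Mesa} = x_{Nadir}: the reaction function gives 1.2x_{Nadir} = 8.4, hence x_{Nadir} = 7.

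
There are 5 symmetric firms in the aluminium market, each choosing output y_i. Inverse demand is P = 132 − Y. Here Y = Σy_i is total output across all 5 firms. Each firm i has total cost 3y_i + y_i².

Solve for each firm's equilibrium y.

16.125

A representative firm's profit is π_i = y_i(132 − Y) − 3y_i − y_i², with Y = y_i + Σ_{j≠i} y_j.
First-order condition: 129 − 4y_i − Σ_{j≠i} y_j = 0.
Imposing symmetry (y_j = y for all j) turns Σ_{j≠i} y_j into 4y, so 129 = 8y and y = 16.125.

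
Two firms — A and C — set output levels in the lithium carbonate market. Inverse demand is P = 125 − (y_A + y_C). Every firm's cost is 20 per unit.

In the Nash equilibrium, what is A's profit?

Firm A's profit: π = y_A(125 − (y_A + y_C)) − 20y_A.
∂π/∂y_A = 105 − 2y_A − y_C = 0, so y_A = 52.5 − 0.5y_C.
The game is symmetric, so in equilibrium y_C = y_A: the reaction function gives 1.5y_A = 52.5, hence y_A = 35.
Price P = 125 − 70 = 55.
A's profit: (55 − 20)·35 = 1225.

1225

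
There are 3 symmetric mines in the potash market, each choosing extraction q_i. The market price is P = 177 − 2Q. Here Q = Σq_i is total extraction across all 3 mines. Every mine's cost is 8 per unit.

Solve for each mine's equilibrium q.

21.125

A representative mine's profit is π_i = q_i(177 − 2Q) − 8q_i, with Q = q_i + Σ_{j≠i} q_j.
First-order condition: 169 − 4q_i − 2Σ_{j≠i} q_j = 0.
With identical mines, set every q_j = q: then 169 − 4q − 4q = 0, i.e. q = 169/8 = 21.125.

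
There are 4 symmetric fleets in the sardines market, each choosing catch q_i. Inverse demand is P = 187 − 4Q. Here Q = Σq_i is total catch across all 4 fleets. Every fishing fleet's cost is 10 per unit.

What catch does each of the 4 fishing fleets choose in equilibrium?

A representative fishing fleet's profit is π_i = q_i(187 − 4Q) − 10q_i, with Q = q_i + Σ_{j≠i} q_j.
First-order condition: 177 − 8q_i − 4Σ_{j≠i} q_j = 0.
In a symmetric equilibrium every fishing fleet chooses the same q, so Σ_{j≠i} q_j = 3q. The condition becomes 177 − 20q = 0, giving q = 177/20 = 8.85.

8.85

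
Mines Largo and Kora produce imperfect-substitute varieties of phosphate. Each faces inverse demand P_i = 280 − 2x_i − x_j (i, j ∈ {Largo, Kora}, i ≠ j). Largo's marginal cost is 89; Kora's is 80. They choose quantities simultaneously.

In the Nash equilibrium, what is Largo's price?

164.2

Mine Largo's profit: π = x_{Largo}(280 − 2x_{Largo} − x_{Kora}) − 89x_{Largo}.
∂π/∂x_{Largo} = 191 − 4x_{Largo} − x_{Kora} = 0 ⇒ x_{Largo} = 47.75 − 0.25x_{Kora}.
Similarly x_{Kora} = 50 − 0.25x_{Largo}.
Substituting the second reaction function into the first: x_{Largo} = 47.75 − 0.25(50 − 0.25x_{Largo}), which gives 0.9375x_{Largo} = 35.25 ⇒ x_{Largo} = 37.6.
Then x_{Kora} = 50 − 0.25·37.6 = 40.6.
P_{Largo} = 280 − 2·37.6 − 40.6 = 164.2.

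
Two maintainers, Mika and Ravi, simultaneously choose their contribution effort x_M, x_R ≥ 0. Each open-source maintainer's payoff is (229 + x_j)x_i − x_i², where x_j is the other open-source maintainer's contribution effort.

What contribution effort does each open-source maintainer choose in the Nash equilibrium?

Mika's payoff is (229 + x_R)x_M − x_M².
∂π/∂x_M = 229 + x_R − 2x_M = 0, so x_M = 114.5 + 0.5x_R.
Setting x_M = x_R in the reaction function: x_M = 114.5 + 0.5x_M, so x_M = 114.5 / 0.5 = 229.

229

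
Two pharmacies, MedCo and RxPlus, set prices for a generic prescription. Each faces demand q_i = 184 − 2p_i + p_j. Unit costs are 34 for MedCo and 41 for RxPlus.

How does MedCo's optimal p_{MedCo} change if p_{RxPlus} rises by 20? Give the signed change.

MedCo's profit: π = (p_{MedCo} − 34)(184 − 2p_{MedCo} + p_{RxPlus}).
∂π/∂p_{MedCo} = 252 − 4p_{MedCo} + p_{RxPlus} = 0 ⇒ p_{MedCo} = 63 + 0.25p_{RxPlus}.
The reaction-function slope is 0.25, so a 20-unit rise in p_{RxPlus} moves p_{MedCo} by 0.25 × 20 = 5. MedCo's best response rises — the actions are strategic complements.

5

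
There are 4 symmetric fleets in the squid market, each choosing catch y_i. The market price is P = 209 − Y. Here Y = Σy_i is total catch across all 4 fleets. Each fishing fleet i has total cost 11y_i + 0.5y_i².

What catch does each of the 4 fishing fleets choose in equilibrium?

A representative fishing fleet's profit is π_i = y_i(209 − Y) − 11y_i − 0.5y_i², with Y = y_i + Σ_{j≠i} y_j.
First-order condition: 198 − 3y_i − Σ_{j≠i} y_j = 0.
In a symmetric equilibrium every fishing fleet chooses the same y, so Σ_{j≠i} y_j = 3y. The condition becomes 198 − 6y = 0, giving y = 198/6 = 33.

33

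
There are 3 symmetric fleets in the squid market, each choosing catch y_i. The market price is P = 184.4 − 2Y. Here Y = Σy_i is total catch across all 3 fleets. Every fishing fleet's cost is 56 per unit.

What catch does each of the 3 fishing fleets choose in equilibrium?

16.05

A representative fishing fleet's profit is π_i = y_i(184.4 − 2Y) − 56y_i, with Y = y_i + Σ_{j≠i} y_j.
First-order condition: 128.4 − 4y_i − 2Σ_{j≠i} y_j = 0.
In a symmetric equilibrium every fishing fleet chooses the same y, so Σ_{j≠i} y_j = 2y. The condition becomes 128.4 − 8y = 0, giving y = 128.4/8 = 16.05.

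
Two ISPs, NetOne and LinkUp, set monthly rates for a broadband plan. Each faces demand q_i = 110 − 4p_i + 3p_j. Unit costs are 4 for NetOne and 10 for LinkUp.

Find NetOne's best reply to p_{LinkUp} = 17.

22.125

NetOne's profit: π = (p_{NetOne} − 4)(110 − 4p_{NetOne} + 3p_{LinkUp}).
∂π/∂p_{NetOne} = 126 − 8p_{NetOne} + 3p_{LinkUp} = 0 ⇒ p_{NetOne} = 15.75 + 0.375p_{LinkUp}.
At p_{LinkUp} = 17: p_{NetOne} = 15.75 + 0.375·17 = 22.125.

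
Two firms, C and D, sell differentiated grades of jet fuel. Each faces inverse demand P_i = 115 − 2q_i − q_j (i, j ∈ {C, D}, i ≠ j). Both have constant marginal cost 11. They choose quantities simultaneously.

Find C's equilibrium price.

Firm C's profit: π = q_C(115 − 2q_C − q_D) − 11q_C.
∂π/∂q_C = 104 − 4q_C − q_D = 0 ⇒ q_C = 26 − 0.25q_D.
The game is symmetric, so in equilibrium q_D = q_C: the reaction function gives 1.25q_C = 26, hence q_C = 20.8.
P_C = 115 − 2·20.8 − 20.8 = 52.6.

52.6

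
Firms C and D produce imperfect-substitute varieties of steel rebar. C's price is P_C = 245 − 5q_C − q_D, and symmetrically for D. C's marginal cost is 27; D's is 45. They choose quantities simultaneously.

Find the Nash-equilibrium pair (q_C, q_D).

Firm C's profit: π = q_C(245 − 5q_C − q_D) − 27q_C.
∂π/∂q_C = 218 − 10q_C − q_D = 0 ⇒ q_C = 21.8 − 0.1q_D.
Similarly q_D = 20 − 0.1q_C.
Plugging q_D into C's best response: q_C = 21.8 − 0.1(20 − 0.1q_C) ⇒ 0.99q_C = 19.8, so q_C = 20.
Then q_D = 20 − 0.1·20 = 18.

20, 18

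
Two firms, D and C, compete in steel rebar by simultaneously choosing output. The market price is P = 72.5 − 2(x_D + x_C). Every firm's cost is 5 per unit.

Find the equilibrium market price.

Firm D's profit: π = x_D(72.5 − 2(x_D + x_C)) − 5x_D.
∂π/∂x_D = 67.5 − 4x_D − 2x_C = 0, so x_D = 16.875 − 0.5x_C.
Setting x_D = x_C in the reaction function: x_D = 16.875 − 0.5x_D, so x_D = 16.875 / 1.5 = 11.25.
Equilibrium price: P = 72.5 − 2·22.5 = 27.5.

27.5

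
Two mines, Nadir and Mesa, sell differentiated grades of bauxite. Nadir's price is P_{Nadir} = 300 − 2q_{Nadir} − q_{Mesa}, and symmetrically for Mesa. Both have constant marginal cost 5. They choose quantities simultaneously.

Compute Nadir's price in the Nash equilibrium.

123

Mine Nadir's profit: π = q_{Nadir}(300 − 2q_{Nadir} − q_{Mesa}) − 5q_{Nadir}.
∂π/∂q_{Nadir} = 295 − 4q_{Nadir} − q_{Mesa} = 0 ⇒ q_{Nadir} = 73.75 − 0.25q_{Mesa}.
Setting q_{Nadir} = q_{Mesa} in the reaction function: q_{Nadir} = 73.75 − 0.25q_{Nadir}, so q_{Nadir} = 73.75 / 1.25 = 59.
P_{Nadir} = 300 − 2·59 − 59 = 123.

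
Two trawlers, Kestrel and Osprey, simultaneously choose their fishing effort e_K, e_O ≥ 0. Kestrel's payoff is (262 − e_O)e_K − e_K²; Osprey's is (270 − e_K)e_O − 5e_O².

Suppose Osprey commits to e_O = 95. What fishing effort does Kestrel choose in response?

83.5

Expanding Kestrel's payoff: 262e_K − e_Oe_K − e_K².
∂π/∂e_K = 262 − e_O − 2e_K = 0, so e_K = 131 − 0.5e_O.
At e_O = 95: e_K = 131 − 0.5·95 = 83.5.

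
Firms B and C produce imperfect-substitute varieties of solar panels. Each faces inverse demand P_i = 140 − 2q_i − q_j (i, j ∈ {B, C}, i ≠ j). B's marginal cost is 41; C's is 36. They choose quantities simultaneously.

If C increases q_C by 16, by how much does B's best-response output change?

Firm B's profit: π = q_B(140 − 2q_B − q_C) − 41q_B.
∂π/∂q_B = 99 − 4q_B − q_C = 0 ⇒ q_B = 24.75 − 0.25q_C.
The reaction-function slope is −0.25, so a 16-unit rise in q_C moves q_B by −0.25 × 16 = −4. B's best response falls — the actions are strategic substitutes.

-4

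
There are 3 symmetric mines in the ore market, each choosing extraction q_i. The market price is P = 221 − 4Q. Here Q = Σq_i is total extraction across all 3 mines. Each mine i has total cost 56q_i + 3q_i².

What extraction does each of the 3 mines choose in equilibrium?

7.5

A representative mine's profit is π_i = q_i(221 − 4Q) − 56q_i − 3q_i², with Q = q_i + Σ_{j≠i} q_j.
First-order condition: 165 − 14q_i − 4Σ_{j≠i} q_j = 0.
With identical mines, set every q_j = q: then 165 − 14q − 8q = 0, i.e. q = 165/22 = 7.5.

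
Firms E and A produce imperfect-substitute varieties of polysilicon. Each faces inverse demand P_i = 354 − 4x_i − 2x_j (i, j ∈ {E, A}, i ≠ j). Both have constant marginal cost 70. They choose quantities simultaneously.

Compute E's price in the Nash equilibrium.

Firm E's profit: π = x_E(354 − 4x_E − 2x_A) − 70x_E.
∂π/∂x_E = 284 − 8x_E − 2x_A = 0 ⇒ x_E = 35.5 − 0.25x_A.
Setting x_E = x_A in the reaction function: x_E = 35.5 − 0.25x_E, so x_E = 35.5 / 1.25 = 28.4.
P_E = 354 − 4·28.4 − 2·28.4 = 183.6.

183.6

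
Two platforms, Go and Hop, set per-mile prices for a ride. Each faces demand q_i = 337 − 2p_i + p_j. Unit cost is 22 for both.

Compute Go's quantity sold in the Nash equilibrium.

Go's profit: π = (p_{Go} − 22)(337 − 2p_{Go} + p_{Hop}).
∂π/∂p_{Go} = 381 − 4p_{Go} + p_{Hop} = 0 ⇒ p_{Go} = 95.25 + 0.25p_{Hop}.
The game is symmetric, so in equilibrium p_{Hop} = p_{Go}: the reaction function gives 0.75p_{Go} = 95.25, hence p_{Go} = 127.
q_{Go} = 337 − 2·127 + 127 = 210.

210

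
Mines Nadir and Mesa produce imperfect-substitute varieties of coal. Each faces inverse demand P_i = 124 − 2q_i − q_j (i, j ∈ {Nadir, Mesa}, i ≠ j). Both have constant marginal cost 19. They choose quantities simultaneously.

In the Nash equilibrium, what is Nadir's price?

61

Mine Nadir's profit: π = q_{Nadir}(124 − 2q_{Nadir} − q_{Mesa}) − 19q_{Nadir}.
∂π/∂q_{Nadir} = 105 − 4q_{Nadir} − q_{Mesa} = 0 ⇒ q_{Nadir} = 26.25 − 0.25q_{Mesa}.
The game is symmetric, so in equilibrium q_{Mesa} = q_{Nadir}: the reaction function gives 1.25q_{Nadir} = 26.25, hence q_{Nadir} = 21.
P_{Nadir} = 124 − 2·21 − 21 = 61.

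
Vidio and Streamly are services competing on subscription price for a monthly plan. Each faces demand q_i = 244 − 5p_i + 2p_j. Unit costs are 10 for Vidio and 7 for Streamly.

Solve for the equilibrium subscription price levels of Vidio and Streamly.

36.4375, 35.1875

Vidio's profit: π = (p_{Vidio} − 10)(244 − 5p_{Vidio} + 2p_{Streamly}).
∂π/∂p_{Vidio} = 294 − 10p_{Vidio} + 2p_{Streamly} = 0 ⇒ p_{Vidio} = 29.4 + 0.2p_{Streamly}.
Similarly p_{Streamly} = 27.9 + 0.2p_{Vidio}.
Plugging p_{Streamly} into Vidio's best response: p_{Vidio} = 29.4 + 0.2(27.9 + 0.2p_{Vidio}) ⇒ 0.96p_{Vidio} = 34.98, so p_{Vidio} = 36.4375.
Then p_{Streamly} = 27.9 + 0.2·36.4375 = 35.1875.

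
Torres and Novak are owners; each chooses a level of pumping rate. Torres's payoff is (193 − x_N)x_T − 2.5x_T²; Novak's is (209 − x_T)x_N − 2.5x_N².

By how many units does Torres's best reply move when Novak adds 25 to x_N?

-5

Expanding Torres's payoff: 193x_T − x_Nx_T − 2.5x_T².
∂π/∂x_T = 193 − x_N − 5x_T = 0, so x_T = 38.6 − 0.2x_N.
The reaction-function slope is −0.2, so a 25-unit rise in x_N moves x_T by −0.2 × 25 = −5. Torres's best response falls — the actions are strategic substitutes.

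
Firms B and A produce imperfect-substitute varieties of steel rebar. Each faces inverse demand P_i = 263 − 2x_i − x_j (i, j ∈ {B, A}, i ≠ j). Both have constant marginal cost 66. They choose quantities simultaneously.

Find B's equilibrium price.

Firm B's profit: π = x_B(263 − 2x_B − x_A) − 66x_B.
∂π/∂x_B = 197 − 4x_B − x_A = 0 ⇒ x_B = 49.25 − 0.25x_A.
Setting x_B = x_A in the reaction function: x_B = 49.25 − 0.25x_B, so x_B = 49.25 / 1.25 = 39.4.
P_B = 263 − 2·39.4 − 39.4 = 144.8.

144.8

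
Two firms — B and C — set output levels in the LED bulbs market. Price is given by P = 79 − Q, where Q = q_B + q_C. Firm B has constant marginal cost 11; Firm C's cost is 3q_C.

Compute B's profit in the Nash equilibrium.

Firm B's profit: π = q_B(79 − (q_B + q_C)) − 11q_B.
∂π/∂q_B = 68 − 2q_B − q_C = 0, so q_B = 34 − 0.5q_C.
By the same steps for C: q_C = 38 − 0.5q_B.
Substituting the second reaction function into the first: q_B = 34 − 0.5(38 − 0.5q_B), which gives 0.75q_B = 15 ⇒ q_B = 20.
Then q_C = 38 − 0.5·20 = 28.
Price P = 79 − 48 = 31.
B's profit: (31 − 11)·20 = 400.

400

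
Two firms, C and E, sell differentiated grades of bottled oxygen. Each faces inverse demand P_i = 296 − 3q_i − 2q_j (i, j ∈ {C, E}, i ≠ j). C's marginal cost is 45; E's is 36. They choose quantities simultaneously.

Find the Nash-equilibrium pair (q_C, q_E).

Firm C's profit: π = q_C(296 − 3q_C − 2q_E) − 45q_C.
∂π/∂q_C = 251 − 6q_C − 2q_E = 0 ⇒ q_C = 251/6 − (1/3)q_E.
Similarly q_E = 130/3 − (1/3)q_C.
Solving the two reaction functions simultaneously: (1 − (−1/3)(−1/3))q_C = 251/6 − (1/3)·(130/3), so (8/9)q_C = 493/18 and q_C = 30.8125.
Then q_E = 130/3 − (1/3)·30.8125 = 33.0625.

30.8125, 33.0625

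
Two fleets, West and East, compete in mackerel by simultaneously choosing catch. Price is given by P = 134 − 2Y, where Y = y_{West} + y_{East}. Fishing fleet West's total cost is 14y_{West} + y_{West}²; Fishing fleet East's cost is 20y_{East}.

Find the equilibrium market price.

64.4

Fishing fleet West's profit: π = y_{West}(134 − 2(y_{West} + y_{East})) − 14y_{West} − y_{West}².
∂π/∂y_{West} = 120 − 6y_{West} − 2y_{East} = 0, so y_{West} = 20 − (1/3)y_{East}.
For East: ∂π/∂y_{East} = 114 − 4y_{East} − 2y_{West} = 0 ⇒ y_{East} = 28.5 − 0.5y_{West}.
Substituting the second reaction function into the first: y_{West} = 20 − (1/3)(28.5 − 0.5y_{West}), which gives (5/6)y_{West} = 10.5 ⇒ y_{West} = 12.6.
Then y_{East} = 28.5 − 0.5·12.6 = 22.2.
Equilibrium price: P = 134 − 2·34.8 = 64.4.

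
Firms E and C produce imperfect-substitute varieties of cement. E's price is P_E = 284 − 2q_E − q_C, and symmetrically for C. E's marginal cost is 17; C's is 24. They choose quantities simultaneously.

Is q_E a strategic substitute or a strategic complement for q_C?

Firm E's profit: π = q_E(284 − 2q_E − q_C) − 17q_E.
∂π/∂q_E = 267 − 4q_E − q_C = 0 ⇒ q_E = 66.75 − 0.25q_C.
The best-response slope dq_E/dq_C = −0.25 < 0: the reaction function is downward-sloping, so the choices are strategic substitutes.

strategic substitutes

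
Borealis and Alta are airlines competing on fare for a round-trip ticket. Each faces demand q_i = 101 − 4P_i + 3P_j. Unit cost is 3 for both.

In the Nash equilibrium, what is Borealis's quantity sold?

Borealis's profit: π = (P_{Borealis} − 3)(101 − 4P_{Borealis} + 3P_{Alta}).
∂π/∂P_{Borealis} = 113 − 8P_{Borealis} + 3P_{Alta} = 0 ⇒ P_{Borealis} = 14.125 + 0.375P_{Alta}.
Setting P_{Borealis} = P_{Alta} in the reaction function: P_{Borealis} = 14.125 + 0.375P_{Borealis}, so P_{Borealis} = 14.125 / 0.625 = 22.6.
q_{Borealis} = 101 − 4·22.6 + 3·22.6 = 78.4.

78.4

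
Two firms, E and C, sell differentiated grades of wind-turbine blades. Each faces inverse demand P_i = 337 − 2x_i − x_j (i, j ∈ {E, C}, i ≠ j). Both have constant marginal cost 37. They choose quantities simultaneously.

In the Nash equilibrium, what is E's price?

157

Firm E's profit: π = x_E(337 − 2x_E − x_C) − 37x_E.
∂π/∂x_E = 300 − 4x_E − x_C = 0 ⇒ x_E = 75 − 0.25x_C.
Setting x_E = x_C in the reaction function: x_E = 75 − 0.25x_E, so x_E = 75 / 1.25 = 60.
P_E = 337 − 2·60 − 60 = 157.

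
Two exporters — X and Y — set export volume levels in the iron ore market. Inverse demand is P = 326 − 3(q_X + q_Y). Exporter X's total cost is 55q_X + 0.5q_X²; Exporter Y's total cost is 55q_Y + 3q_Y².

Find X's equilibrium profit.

Exporter X's profit: π = q_X(326 − 3(q_X + q_Y)) − 55q_X − 0.5q_X².
∂π/∂q_X = 271 − 7q_X − 3q_Y = 0, so q_X = 271/7 − (3/7)q_Y.
For Y: ∂π/∂q_Y = 271 − 12q_Y − 3q_X = 0 ⇒ q_Y = 271/12 − 0.25q_X.
Plugging q_Y into X's best response: q_X = 271/7 − (3/7)(271/12 − 0.25q_X) ⇒ (25/28)q_X = 813/28, so q_X = 32.52.
Then q_Y = 271/12 − 0.25·32.52 = 1084/75.
Price P = 326 − 3·(3523/75) = 185.08.
X's profit: (185.08 − 55)·32.52 − 0.5(32.52)² = 3701.4264.

3701.4264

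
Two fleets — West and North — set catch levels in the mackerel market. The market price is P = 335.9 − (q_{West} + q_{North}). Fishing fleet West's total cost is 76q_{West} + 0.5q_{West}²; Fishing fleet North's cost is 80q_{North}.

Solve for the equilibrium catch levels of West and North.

52.78, 101.56

Fishing fleet West's profit: π = q_{West}(335.9 − (q_{West} + q_{North})) − 76q_{West} − 0.5q_{West}².
∂π/∂q_{West} = 259.9 − 3q_{West} − q_{North} = 0, so q_{West} = 2599/30 − (1/3)q_{North}.
For North: ∂π/∂q_{North} = 255.9 − 2q_{North} − q_{West} = 0 ⇒ q_{North} = 127.95 − 0.5q_{West}.
Plugging q_{North} into West's best response: q_{West} = 2599/30 − (1/3)(127.95 − 0.5q_{West}) ⇒ (5/6)q_{West} = 2639/60, so q_{West} = 52.78.
Then q_{North} = 127.95 − 0.5·52.78 = 101.56.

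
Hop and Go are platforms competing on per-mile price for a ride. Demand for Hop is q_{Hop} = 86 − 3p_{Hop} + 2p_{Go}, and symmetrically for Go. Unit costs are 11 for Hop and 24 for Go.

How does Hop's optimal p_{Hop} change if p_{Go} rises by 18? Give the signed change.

Hop's profit: π = (p_{Hop} − 11)(86 − 3p_{Hop} + 2p_{Go}).
∂π/∂p_{Hop} = 119 − 6p_{Hop} + 2p_{Go} = 0 ⇒ p_{Hop} = 119/6 + (1/3)p_{Go}.
The reaction-function slope is 1/3, so an 18-unit rise in p_{Go} moves p_{Hop} by 1/3 × 18 = 6. Hop's best response rises — the actions are strategic complements.

6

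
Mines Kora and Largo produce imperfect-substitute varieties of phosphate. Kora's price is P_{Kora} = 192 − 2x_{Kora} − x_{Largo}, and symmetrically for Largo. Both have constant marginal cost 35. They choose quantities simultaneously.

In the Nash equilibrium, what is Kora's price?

Mine Kora's profit: π = x_{Kora}(192 − 2x_{Kora} − x_{Largo}) − 35x_{Kora}.
∂π/∂x_{Kora} = 157 − 4x_{Kora} − x_{Largo} = 0 ⇒ x_{Kora} = 39.25 − 0.25x_{Largo}.
Setting x_{Kora} = x_{Largo} in the reaction function: x_{Kora} = 39.25 − 0.25x_{Kora}, so x_{Kora} = 39.25 / 1.25 = 31.4.
P_{Kora} = 192 − 2·31.4 − 31.4 = 97.8.

97.8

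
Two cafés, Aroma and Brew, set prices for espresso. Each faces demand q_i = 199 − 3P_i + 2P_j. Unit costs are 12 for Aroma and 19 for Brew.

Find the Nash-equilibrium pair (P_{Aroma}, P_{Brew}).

Aroma's profit: π = (P_{Aroma} − 12)(199 − 3P_{Aroma} + 2P_{Brew}).
∂π/∂P_{Aroma} = 235 − 6P_{Aroma} + 2P_{Brew} = 0 ⇒ P_{Aroma} = 235/6 + (1/3)P_{Brew}.
Similarly P_{Brew} = 128/3 + (1/3)P_{Aroma}.
Plugging P_{Brew} into Aroma's best response: P_{Aroma} = 235/6 + (1/3)(128/3 + (1/3)P_{Aroma}) ⇒ (8/9)P_{Aroma} = 961/18, so P_{Aroma} = 60.0625.
Then P_{Brew} = 128/3 + (1/3)·60.0625 = 62.6875.

60.0625, 62.6875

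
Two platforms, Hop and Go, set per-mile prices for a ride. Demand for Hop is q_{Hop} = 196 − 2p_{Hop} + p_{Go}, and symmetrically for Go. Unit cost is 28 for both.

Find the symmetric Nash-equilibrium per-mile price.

Hop's profit: π = (p_{Hop} − 28)(196 − 2p_{Hop} + p_{Go}).
∂π/∂p_{Hop} = 252 − 4p_{Hop} + p_{Go} = 0 ⇒ p_{Hop} = 63 + 0.25p_{Go}.
Setting p_{Hop} = p_{Go} in the reaction function: p_{Hop} = 63 + 0.25p_{Hop}, so p_{Hop} = 63 / 0.75 = 84.

84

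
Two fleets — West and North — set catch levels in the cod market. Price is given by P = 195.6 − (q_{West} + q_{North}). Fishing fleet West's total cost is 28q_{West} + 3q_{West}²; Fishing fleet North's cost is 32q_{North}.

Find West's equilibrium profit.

523.4944

Fishing fleet West's profit: π = q_{West}(195.6 − (q_{West} + q_{North})) − 28q_{West} − 3q_{West}².
∂π/∂q_{West} = 167.6 − 8q_{West} − q_{North} = 0, so q_{West} = 20.95 − 0.125q_{North}.
For North: ∂π/∂q_{North} = 163.6 − 2q_{North} − q_{West} = 0 ⇒ q_{North} = 81.8 − 0.5q_{West}.
Solving the two reaction functions simultaneously: (1 − (−0.125)(−0.5))q_{West} = 20.95 − 0.125·81.8, so 0.9375q_{West} = 10.725 and q_{West} = 11.44.
Then q_{North} = 81.8 − 0.5·11.44 = 76.08.
Price P = 195.6 − 87.52 = 108.08.
West's profit: (108.08 − 28)·11.44 − 3(11.44)² = 523.4944.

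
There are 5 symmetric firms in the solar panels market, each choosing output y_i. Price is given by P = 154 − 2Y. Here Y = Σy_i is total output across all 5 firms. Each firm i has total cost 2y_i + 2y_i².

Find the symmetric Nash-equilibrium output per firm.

9.5

A representative firm's profit is π_i = y_i(154 − 2Y) − 2y_i − 2y_i², with Y = y_i + Σ_{j≠i} y_j.
First-order condition: 152 − 8y_i − 2Σ_{j≠i} y_j = 0.
Imposing symmetry (y_j = y for all j) turns Σ_{j≠i} y_j into 4y, so 152 = 16y and y = 9.5.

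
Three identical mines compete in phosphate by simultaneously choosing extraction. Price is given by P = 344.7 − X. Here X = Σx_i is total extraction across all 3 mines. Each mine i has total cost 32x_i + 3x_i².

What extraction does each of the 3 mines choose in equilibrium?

A representative mine's profit is π_i = x_i(344.7 − X) − 32x_i − 3x_i², with X = x_i + Σ_{j≠i} x_j.
First-order condition: 312.7 − 8x_i − Σ_{j≠i} x_j = 0.
Imposing symmetry (x_j = x for all j) turns Σ_{j≠i} x_j into 2x, so 312.7 = 10x and x = 31.27.

31.27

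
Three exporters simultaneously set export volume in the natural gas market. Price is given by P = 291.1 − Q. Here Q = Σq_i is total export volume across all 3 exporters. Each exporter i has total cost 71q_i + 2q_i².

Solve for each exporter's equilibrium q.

A representative exporter's profit is π_i = q_i(291.1 − Q) − 71q_i − 2q_i², with Q = q_i + Σ_{j≠i} q_j.
First-order condition: 220.1 − 6q_i − Σ_{j≠i} q_j = 0.
Imposing symmetry (q_j = q for all j) turns Σ_{j≠i} q_j into 2q, so 220.1 = 8q and q = 27.5125.

27.5125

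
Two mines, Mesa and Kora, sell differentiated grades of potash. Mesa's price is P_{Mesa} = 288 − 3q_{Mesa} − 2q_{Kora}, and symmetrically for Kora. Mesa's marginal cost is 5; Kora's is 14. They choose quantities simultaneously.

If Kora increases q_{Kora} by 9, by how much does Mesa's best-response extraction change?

-3

Mine Mesa's profit: π = q_{Mesa}(288 − 3q_{Mesa} − 2q_{Kora}) − 5q_{Mesa}.
∂π/∂q_{Mesa} = 283 − 6q_{Mesa} − 2q_{Kora} = 0 ⇒ q_{Mesa} = 283/6 − (1/3)q_{Kora}.
The reaction-function slope is −1/3, so a 9-unit rise in q_{Kora} moves q_{Mesa} by −1/3 × 9 = −3. Mesa's best response falls — the actions are strategic substitutes.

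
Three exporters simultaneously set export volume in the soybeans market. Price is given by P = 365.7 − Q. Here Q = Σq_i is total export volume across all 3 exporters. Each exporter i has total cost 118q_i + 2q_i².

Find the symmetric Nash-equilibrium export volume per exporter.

A representative exporter's profit is π_i = q_i(365.7 − Q) − 118q_i − 2q_i², with Q = q_i + Σ_{j≠i} q_j.
First-order condition: 247.7 − 6q_i − Σ_{j≠i} q_j = 0.
In a symmetric equilibrium every exporter chooses the same q, so Σ_{j≠i} q_j = 2q. The condition becomes 247.7 − 8q = 0, giving q = 247.7/8 = 30.9625.

30.9625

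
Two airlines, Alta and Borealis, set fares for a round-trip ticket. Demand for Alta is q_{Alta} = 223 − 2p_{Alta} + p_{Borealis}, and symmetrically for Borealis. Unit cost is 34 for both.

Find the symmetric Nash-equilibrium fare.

Alta's profit: π = (p_{Alta} − 34)(223 − 2p_{Alta} + p_{Borealis}).
∂π/∂p_{Alta} = 291 − 4p_{Alta} + p_{Borealis} = 0 ⇒ p_{Alta} = 72.75 + 0.25p_{Borealis}.
Setting p_{Alta} = p_{Borealis} in the reaction function: p_{Alta} = 72.75 + 0.25p_{Alta}, so p_{Alta} = 72.75 / 0.75 = 97.

97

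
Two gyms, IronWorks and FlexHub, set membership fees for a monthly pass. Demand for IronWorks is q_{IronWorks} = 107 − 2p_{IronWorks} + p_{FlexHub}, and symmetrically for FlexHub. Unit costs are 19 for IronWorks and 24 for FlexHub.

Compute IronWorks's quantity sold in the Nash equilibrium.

IronWorks's profit: π = (p_{IronWorks} − 19)(107 − 2p_{IronWorks} + p_{FlexHub}).
∂π/∂p_{IronWorks} = 145 − 4p_{IronWorks} + p_{FlexHub} = 0 ⇒ p_{IronWorks} = 36.25 + 0.25p_{FlexHub}.
Similarly p_{FlexHub} = 38.75 + 0.25p_{IronWorks}.
Plugging p_{FlexHub} into IronWorks's best response: p_{IronWorks} = 36.25 + 0.25(38.75 + 0.25p_{IronWorks}) ⇒ 0.9375p_{IronWorks} = 45.9375, so p_{IronWorks} = 49.
Then p_{FlexHub} = 38.75 + 0.25·49 = 51.
q_{IronWorks} = 107 − 2·49 + 51 = 60.

60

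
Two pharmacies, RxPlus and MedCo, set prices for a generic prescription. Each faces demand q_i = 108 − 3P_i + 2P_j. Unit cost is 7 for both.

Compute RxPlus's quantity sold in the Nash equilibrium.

75.75

RxPlus's profit: π = (P_{RxPlus} − 7)(108 − 3P_{RxPlus} + 2P_{MedCo}).
∂π/∂P_{RxPlus} = 129 − 6P_{RxPlus} + 2P_{MedCo} = 0 ⇒ P_{RxPlus} = 21.5 + (1/3)P_{MedCo}.
By symmetry P_{MedCo} = P_{RxPlus}; substituting into the reaction function, (2/3)P_{RxPlus} = 21.5 and P_{RxPlus} = 32.25.
q_{RxPlus} = 108 − 3·32.25 + 2·32.25 = 75.75.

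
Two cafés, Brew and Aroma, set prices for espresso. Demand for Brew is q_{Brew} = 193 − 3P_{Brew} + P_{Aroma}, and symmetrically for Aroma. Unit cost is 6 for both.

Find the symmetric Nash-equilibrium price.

42.2

Brew's profit: π = (P_{Brew} − 6)(193 − 3P_{Brew} + P_{Aroma}).
∂π/∂P_{Brew} = 211 − 6P_{Brew} + P_{Aroma} = 0 ⇒ P_{Brew} = 211/6 + (1/6)P_{Aroma}.
Setting P_{Brew} = P_{Aroma} in the reaction function: P_{Brew} = 211/6 + (1/6)P_{Brew}, so P_{Brew} = (211/6) / (5/6) = 42.2.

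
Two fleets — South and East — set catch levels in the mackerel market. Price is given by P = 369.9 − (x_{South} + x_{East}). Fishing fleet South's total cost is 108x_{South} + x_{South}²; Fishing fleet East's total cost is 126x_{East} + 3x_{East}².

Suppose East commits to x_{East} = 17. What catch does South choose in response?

61.225

Fishing fleet South's profit: π = x_{South}(369.9 − (x_{South} + x_{East})) − 108x_{South} − x_{South}².
∂π/∂x_{South} = 261.9 − 4x_{South} − x_{East} = 0, so x_{South} = 65.475 − 0.25x_{East}.
At x_{East} = 17: x_{South} = 65.475 − 0.25·17 = 61.225.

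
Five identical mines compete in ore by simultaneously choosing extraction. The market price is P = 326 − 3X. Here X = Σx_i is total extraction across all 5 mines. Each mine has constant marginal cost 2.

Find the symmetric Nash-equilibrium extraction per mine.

18

A representative mine's profit is π_i = x_i(326 − 3X) − 2x_i, with X = x_i + Σ_{j≠i} x_j.
First-order condition: 324 − 6x_i − 3Σ_{j≠i} x_j = 0.
Imposing symmetry (x_j = x for all j) turns Σ_{j≠i} x_j into 4x, so 324 = 18x and x = 18.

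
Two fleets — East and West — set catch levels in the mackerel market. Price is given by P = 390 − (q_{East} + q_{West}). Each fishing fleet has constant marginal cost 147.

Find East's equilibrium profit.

6561

Fishing fleet East's profit: π = q_{East}(390 − (q_{East} + q_{West})) − 147q_{East}.
∂π/∂q_{East} = 243 − 2q_{East} − q_{West} = 0, so q_{East} = 121.5 − 0.5q_{West}.
The game is symmetric, so in equilibrium q_{West} = q_{East}: the reaction function gives 1.5q_{East} = 121.5, hence q_{East} = 81.
Price P = 390 − 162 = 228.
East's profit: (228 − 147)·81 = 6561.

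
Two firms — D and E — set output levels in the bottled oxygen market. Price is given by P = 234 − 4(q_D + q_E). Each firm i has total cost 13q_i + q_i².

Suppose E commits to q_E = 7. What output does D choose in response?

Firm D's profit: π = q_D(234 − 4(q_D + q_E)) − 13q_D − q_D².
∂π/∂q_D = 221 − 10q_D − 4q_E = 0, so q_D = 22.1 − 0.4q_E.
At q_E = 7: q_D = 22.1 − 0.4·7 = 19.3.

19.3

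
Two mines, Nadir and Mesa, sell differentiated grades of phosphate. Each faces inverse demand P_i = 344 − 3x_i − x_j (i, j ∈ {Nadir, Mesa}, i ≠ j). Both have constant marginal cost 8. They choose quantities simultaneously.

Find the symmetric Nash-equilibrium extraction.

Mine Nadir's profit: π = x_{Nadir}(344 − 3x_{Nadir} − x_{Mesa}) − 8x_{Nadir}.
∂π/∂x_{Nadir} = 336 − 6x_{Nadir} − x_{Mesa} = 0 ⇒ x_{Nadir} = 56 − (1/6)x_{Mesa}.
By symmetry x_{Mesa} = x_{Nadir}; substituting into the reaction function, (7/6)x_{Nadir} = 56 and x_{Nadir} = 48.

48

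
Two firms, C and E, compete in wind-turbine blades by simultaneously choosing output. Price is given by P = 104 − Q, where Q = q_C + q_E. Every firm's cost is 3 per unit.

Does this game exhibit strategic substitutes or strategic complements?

strategic substitutes

Firm C's profit: π = q_C(104 − (q_C + q_E)) − 3q_C.
∂π/∂q_C = 101 − 2q_C − q_E = 0, so q_C = 50.5 − 0.5q_E.
The best-response slope dq_C/dq_E = −0.5 < 0: the reaction function is downward-sloping, so the choices are strategic substitutes.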